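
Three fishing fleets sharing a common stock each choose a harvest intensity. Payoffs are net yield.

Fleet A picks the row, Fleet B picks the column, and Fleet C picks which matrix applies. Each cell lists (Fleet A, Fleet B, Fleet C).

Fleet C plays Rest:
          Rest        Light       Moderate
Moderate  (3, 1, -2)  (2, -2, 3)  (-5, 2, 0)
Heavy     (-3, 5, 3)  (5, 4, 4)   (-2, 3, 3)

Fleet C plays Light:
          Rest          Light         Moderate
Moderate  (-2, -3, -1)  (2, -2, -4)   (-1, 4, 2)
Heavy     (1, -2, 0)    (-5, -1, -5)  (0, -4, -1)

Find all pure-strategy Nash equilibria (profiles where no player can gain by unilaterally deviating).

There is no pure-strategy Nash equilibrium.

(Moderate, Rest, Rest): Fleet B can switch to Moderate (1 → 2). Not NE.
(Moderate, Rest, Light): Fleet A can switch to Heavy (-2 → 1). Not NE.
(Moderate, Light, Rest): Fleet A can switch to Heavy (2 → 5). Not NE.
(Moderate, Light, Light): Fleet B can switch to Moderate (-2 → 4). Not NE.
(Moderate, Moderate, Rest): Fleet A can switch to Heavy (-5 → -2). Not NE.
(Moderate, Moderate, Light): Fleet A can switch to Heavy (-1 → 0). Not NE.
(Heavy, Rest, Rest): Fleet A can switch to Moderate (-3 → 3). Not NE.
(Heavy, Rest, Light): Fleet B can switch to Light (-2 → -1). Not NE.
(Heavy, Light, Rest): Fleet B can switch to Rest (4 → 5). Not NE.
(Heavy, Light, Light): Fleet A can switch to Moderate (-5 → 2). Not NE.
(Heavy, Moderate, Rest): Fleet B can switch to Rest (3 → 5). Not NE.
(Heavy, Moderate, Light): Fleet B can switch to Rest (-4 → -2). Not NE.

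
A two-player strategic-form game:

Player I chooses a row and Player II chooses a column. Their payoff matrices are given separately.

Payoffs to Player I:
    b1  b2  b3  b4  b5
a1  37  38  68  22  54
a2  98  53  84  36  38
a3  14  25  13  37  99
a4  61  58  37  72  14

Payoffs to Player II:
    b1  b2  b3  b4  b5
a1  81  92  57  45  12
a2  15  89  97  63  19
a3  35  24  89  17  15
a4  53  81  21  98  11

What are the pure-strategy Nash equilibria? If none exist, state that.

For each player, find the best response to each opponent profile; mutual best responses are the pure NE.
Player I against b1: payoffs 37, 98, 14, 61 → best response a2.
Player I against b2: payoffs 38, 53, 25, 58 → best response a4.
Player I against b3: payoffs 68, 84, 13, 37 → best response a2.
Player I against b4: payoffs 22, 36, 37, 72 → best response a4.
Player I against b5: payoffs 54, 38, 99, 14 → best response a3.
Player II against a1: payoffs 81, 92, 57, 45, 12 → best response b2.
Player II against a2: payoffs 15, 89, 97, 63, 19 → best response b3.
Player II against a3: payoffs 35, 24, 89, 17, 15 → best response b3.
Player II against a4: payoffs 53, 81, 21, 98, 11 → best response b4.
Mutual best responses: (a2, b3); (a4, b4).

(a2, b3), (a4, b4)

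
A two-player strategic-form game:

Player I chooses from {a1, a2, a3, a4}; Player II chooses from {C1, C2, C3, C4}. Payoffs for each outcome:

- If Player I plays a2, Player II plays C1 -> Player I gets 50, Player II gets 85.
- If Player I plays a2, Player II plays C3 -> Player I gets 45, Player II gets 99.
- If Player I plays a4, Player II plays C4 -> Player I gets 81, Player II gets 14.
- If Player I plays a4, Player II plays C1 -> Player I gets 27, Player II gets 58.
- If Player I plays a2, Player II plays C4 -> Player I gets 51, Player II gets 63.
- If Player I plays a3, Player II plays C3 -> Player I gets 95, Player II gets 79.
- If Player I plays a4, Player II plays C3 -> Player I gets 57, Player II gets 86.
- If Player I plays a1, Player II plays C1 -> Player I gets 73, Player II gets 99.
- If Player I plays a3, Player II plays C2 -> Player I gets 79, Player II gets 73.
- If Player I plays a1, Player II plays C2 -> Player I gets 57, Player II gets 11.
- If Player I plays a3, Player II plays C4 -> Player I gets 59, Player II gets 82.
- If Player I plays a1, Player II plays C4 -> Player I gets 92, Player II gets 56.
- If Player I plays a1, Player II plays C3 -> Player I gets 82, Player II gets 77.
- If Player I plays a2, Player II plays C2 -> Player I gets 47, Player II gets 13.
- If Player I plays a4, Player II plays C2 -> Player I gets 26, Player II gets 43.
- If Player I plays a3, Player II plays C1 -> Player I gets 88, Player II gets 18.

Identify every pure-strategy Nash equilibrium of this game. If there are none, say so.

This game has no pure Nash equilibrium.

Player I against C1: payoffs 73, 50, 88, 27 → best response a3.
Player I against C2: payoffs 57, 47, 79, 26 → best response a3.
Player I against C3: payoffs 82, 45, 95, 57 → best response a3.
Player I against C4: payoffs 92, 51, 59, 81 → best response a1.
Player II against a1: payoffs 99, 11, 77, 56 → best response C1.
Player II against a2: payoffs 85, 13, 99, 63 → best response C3.
Player II against a3: payoffs 18, 73, 79, 82 → best response C4.
Player II against a4: payoffs 58, 43, 86, 14 → best response C3.
No profile is a mutual best response for all players.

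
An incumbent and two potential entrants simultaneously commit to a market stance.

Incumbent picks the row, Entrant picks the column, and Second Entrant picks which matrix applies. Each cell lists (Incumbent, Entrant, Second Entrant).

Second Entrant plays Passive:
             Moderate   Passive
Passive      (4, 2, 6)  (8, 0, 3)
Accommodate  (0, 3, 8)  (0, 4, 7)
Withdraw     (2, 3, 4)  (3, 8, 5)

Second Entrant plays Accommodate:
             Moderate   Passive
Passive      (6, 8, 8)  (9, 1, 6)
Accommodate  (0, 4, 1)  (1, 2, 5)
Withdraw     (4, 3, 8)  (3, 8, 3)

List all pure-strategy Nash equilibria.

Check each profile: it is a Nash equilibrium iff no player can strictly gain by switching unilaterally.
(Passive, Moderate, Passive): Second Entrant can switch to Accommodate (6 → 8). Not NE.
(Passive, Moderate, Accommodate): Incumbent gets 6, best alternative 4; Entrant gets 8, best alternative 1; Second Entrant gets 8, best alternative 6. No profitable deviation — NE.
(Passive, Passive, Passive): Entrant can switch to Moderate (0 → 2). Not NE.
(Passive, Passive, Accommodate): Entrant can switch to Moderate (1 → 8). Not NE.
(Accommodate, Moderate, Passive): Incumbent can switch to Passive (0 → 4). Not NE.
(Accommodate, Moderate, Accommodate): Incumbent can switch to Passive (0 → 6). Not NE.
(Accommodate, Passive, Passive): Incumbent can switch to Passive (0 → 8). Not NE.
(Accommodate, Passive, Accommodate): Incumbent can switch to Passive (1 → 9). Not NE.
(Withdraw, Moderate, Passive): Incumbent can switch to Passive (2 → 4). Not NE.
(The remaining 3 profiles each have a profitable deviation by the same check.)

Pure NE: (Passive, Moderate, Accommodate)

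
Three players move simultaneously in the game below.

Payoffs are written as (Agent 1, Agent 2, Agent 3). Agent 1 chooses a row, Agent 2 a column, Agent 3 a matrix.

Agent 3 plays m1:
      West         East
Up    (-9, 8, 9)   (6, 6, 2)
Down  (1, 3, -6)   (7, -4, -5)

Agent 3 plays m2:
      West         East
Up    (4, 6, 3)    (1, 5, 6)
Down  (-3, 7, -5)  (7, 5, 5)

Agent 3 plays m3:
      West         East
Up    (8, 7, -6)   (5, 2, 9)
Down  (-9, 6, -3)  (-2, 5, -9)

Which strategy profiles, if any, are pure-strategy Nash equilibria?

For each strategy profile, look for a profitable unilateral deviation.
(Up, West, m1): Agent 1 can switch to Down (-9 → 1). Not NE.
(Up, West, m2): Agent 3 can switch to m1 (3 → 9). Not NE.
(Up, West, m3): Agent 3 can switch to m1 (-6 → 9). Not NE.
(Up, East, m1): Agent 1 can switch to Down (6 → 7). Not NE.
(Up, East, m2): Agent 1 can switch to Down (1 → 7). Not NE.
(Up, East, m3): Agent 2 can switch to West (2 → 7). Not NE.
(Down, West, m1): Agent 3 can switch to m2 (-6 → -5). Not NE.
(Down, West, m2): Agent 1 can switch to Up (-3 → 4). Not NE.
(Down, West, m3): Agent 1 can switch to Up (-9 → 8). Not NE.
(Down, East, m1): Agent 2 can switch to West (-4 → 3). Not NE.
(Down, East, m2): Agent 2 can switch to West (5 → 7). Not NE.
(Down, East, m3): Agent 1 can switch to Up (-2 → 5). Not NE.

none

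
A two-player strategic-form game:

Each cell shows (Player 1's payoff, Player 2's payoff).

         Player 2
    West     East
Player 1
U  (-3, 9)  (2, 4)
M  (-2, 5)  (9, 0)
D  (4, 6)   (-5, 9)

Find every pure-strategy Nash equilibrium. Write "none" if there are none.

This game has no pure Nash equilibrium.

Player 1 against West: payoffs -3, -2, 4 → best response D.
Player 1 against East: payoffs 2, 9, -5 → best response M.
Player 2 against U: payoffs 9, 4 → best response West.
Player 2 against M: payoffs 5, 0 → best response West.
Player 2 against D: payoffs 6, 9 → best response East.
No profile is a mutual best response for all players.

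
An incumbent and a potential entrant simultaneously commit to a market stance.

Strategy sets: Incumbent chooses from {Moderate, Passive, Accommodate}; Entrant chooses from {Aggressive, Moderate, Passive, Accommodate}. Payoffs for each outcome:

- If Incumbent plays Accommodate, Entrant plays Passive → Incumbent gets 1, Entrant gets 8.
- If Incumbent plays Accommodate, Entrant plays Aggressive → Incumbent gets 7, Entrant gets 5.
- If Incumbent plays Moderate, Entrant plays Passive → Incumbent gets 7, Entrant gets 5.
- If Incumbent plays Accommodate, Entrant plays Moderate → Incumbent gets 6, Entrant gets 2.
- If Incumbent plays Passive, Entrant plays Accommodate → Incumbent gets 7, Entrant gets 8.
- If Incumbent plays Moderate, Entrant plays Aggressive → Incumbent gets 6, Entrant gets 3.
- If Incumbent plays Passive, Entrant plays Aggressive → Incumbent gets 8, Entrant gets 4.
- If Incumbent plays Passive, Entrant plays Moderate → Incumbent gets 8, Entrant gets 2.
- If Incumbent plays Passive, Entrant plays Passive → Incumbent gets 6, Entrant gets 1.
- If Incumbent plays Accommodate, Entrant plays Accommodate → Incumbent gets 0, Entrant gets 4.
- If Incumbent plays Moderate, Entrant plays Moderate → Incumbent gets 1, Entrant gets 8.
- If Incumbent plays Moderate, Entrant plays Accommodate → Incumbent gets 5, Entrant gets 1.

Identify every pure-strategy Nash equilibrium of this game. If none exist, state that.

(Moderate, Aggressive): Incumbent can switch to Passive (6 → 8). Not NE.
(Moderate, Moderate): Incumbent can switch to Passive (1 → 8). Not NE.
(Moderate, Passive): Entrant can switch to Moderate (5 → 8). Not NE.
(Moderate, Accommodate): Incumbent can switch to Passive (5 → 7). Not NE.
(Passive, Aggressive): Entrant can switch to Accommodate (4 → 8). Not NE.
(Passive, Moderate): Entrant can switch to Aggressive (2 → 4). Not NE.
(Passive, Passive): Incumbent can switch to Moderate (6 → 7). Not NE.
(Passive, Accommodate): Incumbent gets 7, best alternative 5; Entrant gets 8, best alternative 4. No profitable deviation — NE.
(Accommodate, Aggressive): Incumbent can switch to Passive (7 → 8). Not NE.
(Accommodate, Moderate): Incumbent can switch to Passive (6 → 8). Not NE.
(Accommodate, Passive): Incumbent can switch to Moderate (1 → 7). Not NE.
(Accommodate, Accommodate): Incumbent can switch to Moderate (0 → 5). Not NE.

(Passive, Accommodate)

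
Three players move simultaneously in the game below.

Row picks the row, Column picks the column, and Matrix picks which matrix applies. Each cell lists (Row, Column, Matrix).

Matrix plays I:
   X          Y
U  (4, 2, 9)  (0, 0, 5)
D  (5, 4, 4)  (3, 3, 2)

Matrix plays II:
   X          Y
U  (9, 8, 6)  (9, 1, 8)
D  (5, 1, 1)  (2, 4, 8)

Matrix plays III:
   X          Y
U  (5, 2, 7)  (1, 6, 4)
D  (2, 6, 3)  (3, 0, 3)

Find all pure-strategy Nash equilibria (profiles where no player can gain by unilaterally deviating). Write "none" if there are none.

Row against (X, I): payoffs 4, 5 → best response D.
Row against (X, II): payoffs 9, 5 → best response U.
Row against (X, III): payoffs 5, 2 → best response U.
Row against (Y, I): payoffs 0, 3 → best response D.
Row against (Y, II): payoffs 9, 2 → best response U.
Row against (Y, III): payoffs 1, 3 → best response D.
Column against (U, I): payoffs 2, 0 → best response X.
Column against (U, II): payoffs 8, 1 → best response X.
Column against (U, III): payoffs 2, 6 → best response Y.
Column against (D, I): payoffs 4, 3 → best response X.
Column against (D, II): payoffs 1, 4 → best response Y.
Column against (D, III): payoffs 6, 0 → best response X.
Matrix against (U, X): payoffs 9, 6, 7 → best response I.
Matrix against (U, Y): payoffs 5, 8, 4 → best response II.
Matrix against (D, X): payoffs 4, 1, 3 → best response I.
Matrix against (D, Y): payoffs 2, 8, 3 → best response II.
Mutual best responses: (D, X, I).

Pure NE: (D, X, I)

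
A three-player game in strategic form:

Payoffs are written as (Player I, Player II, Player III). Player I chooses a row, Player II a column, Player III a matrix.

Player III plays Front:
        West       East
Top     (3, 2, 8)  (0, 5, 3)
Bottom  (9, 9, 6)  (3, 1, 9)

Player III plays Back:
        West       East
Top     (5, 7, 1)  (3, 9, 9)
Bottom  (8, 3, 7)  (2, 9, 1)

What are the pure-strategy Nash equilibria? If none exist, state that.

For each strategy profile, look for a profitable unilateral deviation.
(Top, West, Front): Player I can switch to Bottom (3 → 9). Not NE.
(Top, West, Back): Player I can switch to Bottom (5 → 8). Not NE.
(Top, East, Front): Player I can switch to Bottom (0 → 3). Not NE.
(Top, East, Back): Player I gets 3, best alternative 2; Player II gets 9, best alternative 7; Player III gets 9, best alternative 3. No profitable deviation — NE.
(Bottom, West, Front): Player III can switch to Back (6 → 7). Not NE.
(Bottom, West, Back): Player II can switch to East (3 → 9). Not NE.
(Bottom, East, Front): Player II can switch to West (1 → 9). Not NE.
(Bottom, East, Back): Player I can switch to Top (2 → 3). Not NE.

Pure NE: (Top, East, Back)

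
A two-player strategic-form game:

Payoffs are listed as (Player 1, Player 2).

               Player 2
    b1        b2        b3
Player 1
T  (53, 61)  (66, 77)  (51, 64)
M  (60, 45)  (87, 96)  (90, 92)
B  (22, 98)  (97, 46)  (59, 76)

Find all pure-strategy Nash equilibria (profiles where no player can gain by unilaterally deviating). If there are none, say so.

Player 1 against b1: payoffs 53, 60, 22 → best response M.
Player 1 against b2: payoffs 66, 87, 97 → best response B.
Player 1 against b3: payoffs 51, 90, 59 → best response M.
Player 2 against T: payoffs 61, 77, 64 → best response b2.
Player 2 against M: payoffs 45, 96, 92 → best response b2.
Player 2 against B: payoffs 98, 46, 76 → best response b1.
No profile is a mutual best response for all players.

There is no pure-strategy Nash equilibrium.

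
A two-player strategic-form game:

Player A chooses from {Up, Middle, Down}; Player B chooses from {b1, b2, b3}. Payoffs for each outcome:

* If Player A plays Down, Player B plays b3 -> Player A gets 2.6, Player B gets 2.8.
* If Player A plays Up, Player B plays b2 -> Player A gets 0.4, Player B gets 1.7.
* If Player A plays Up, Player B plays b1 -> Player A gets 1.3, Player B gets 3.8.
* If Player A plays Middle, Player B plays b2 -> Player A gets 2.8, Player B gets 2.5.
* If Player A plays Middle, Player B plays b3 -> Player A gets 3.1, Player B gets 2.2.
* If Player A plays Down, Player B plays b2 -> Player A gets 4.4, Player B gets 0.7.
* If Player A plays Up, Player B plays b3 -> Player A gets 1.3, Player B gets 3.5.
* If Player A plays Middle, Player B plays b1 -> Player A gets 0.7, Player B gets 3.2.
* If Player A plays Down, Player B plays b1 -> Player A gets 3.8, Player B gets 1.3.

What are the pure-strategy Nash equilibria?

This game has no pure Nash equilibrium.

Check each profile: it is a Nash equilibrium iff no player can strictly gain by switching unilaterally.
(Up, b1): Player A can switch to Down (1.3 → 3.8). Not NE.
(Up, b2): Player A can switch to Middle (0.4 → 2.8). Not NE.
(Up, b3): Player A can switch to Middle (1.3 → 3.1). Not NE.
(Middle, b1): Player A can switch to Up (0.7 → 1.3). Not NE.
(Middle, b2): Player A can switch to Down (2.8 → 4.4). Not NE.
(Middle, b3): Player B can switch to b1 (2.2 → 3.2). Not NE.
(Down, b1): Player B can switch to b3 (1.3 → 2.8). Not NE.
(Down, b2): Player B can switch to b1 (0.7 → 1.3). Not NE.
(The remaining 1 profile has a profitable deviation by the same check.)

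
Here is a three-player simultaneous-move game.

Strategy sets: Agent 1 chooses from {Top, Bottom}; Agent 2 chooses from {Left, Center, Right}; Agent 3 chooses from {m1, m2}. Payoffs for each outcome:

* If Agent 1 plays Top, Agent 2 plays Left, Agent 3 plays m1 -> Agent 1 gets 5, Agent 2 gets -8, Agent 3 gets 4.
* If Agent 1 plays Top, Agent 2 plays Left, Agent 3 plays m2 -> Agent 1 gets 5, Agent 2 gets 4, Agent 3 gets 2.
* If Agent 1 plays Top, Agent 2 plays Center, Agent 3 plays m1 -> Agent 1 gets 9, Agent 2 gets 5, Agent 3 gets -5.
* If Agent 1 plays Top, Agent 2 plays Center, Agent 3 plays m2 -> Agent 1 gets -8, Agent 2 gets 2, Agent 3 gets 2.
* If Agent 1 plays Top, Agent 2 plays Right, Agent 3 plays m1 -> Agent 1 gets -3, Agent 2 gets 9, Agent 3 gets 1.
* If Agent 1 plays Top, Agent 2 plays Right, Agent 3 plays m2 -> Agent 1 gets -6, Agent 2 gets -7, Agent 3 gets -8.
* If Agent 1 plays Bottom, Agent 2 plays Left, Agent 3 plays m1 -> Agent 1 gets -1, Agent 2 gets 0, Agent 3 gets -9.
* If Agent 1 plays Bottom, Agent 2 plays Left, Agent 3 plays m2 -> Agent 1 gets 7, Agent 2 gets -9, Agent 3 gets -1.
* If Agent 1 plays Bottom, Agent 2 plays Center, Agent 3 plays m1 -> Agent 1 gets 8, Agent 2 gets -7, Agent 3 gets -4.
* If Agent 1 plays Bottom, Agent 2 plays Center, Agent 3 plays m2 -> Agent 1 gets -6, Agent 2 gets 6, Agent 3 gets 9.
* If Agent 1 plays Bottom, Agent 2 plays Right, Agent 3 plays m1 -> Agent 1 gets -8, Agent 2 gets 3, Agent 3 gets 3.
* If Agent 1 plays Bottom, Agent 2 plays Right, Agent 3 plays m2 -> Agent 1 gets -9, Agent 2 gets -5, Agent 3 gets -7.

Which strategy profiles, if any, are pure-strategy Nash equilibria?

The pure Nash equilibria are (Top, Right, m1), (Bottom, Center, m2).

For each strategy profile, look for a profitable unilateral deviation.
(Top, Left, m1): Agent 2 can switch to Center (-8 → 5). Not NE.
(Top, Left, m2): Agent 1 can switch to Bottom (5 → 7). Not NE.
(Top, Center, m1): Agent 2 can switch to Right (5 → 9). Not NE.
(Top, Center, m2): Agent 1 can switch to Bottom (-8 → -6). Not NE.
(Top, Right, m1): Agent 1 gets -3, best alternative -8; Agent 2 gets 9, best alternative 5; Agent 3 gets 1, best alternative -8. No profitable deviation — NE.
(Top, Right, m2): Agent 2 can switch to Left (-7 → 4). Not NE.
(Bottom, Left, m1): Agent 1 can switch to Top (-1 → 5). Not NE.
(Bottom, Left, m2): Agent 2 can switch to Center (-9 → 6). Not NE.
(Bottom, Center, m1): Agent 1 can switch to Top (8 → 9). Not NE.
(Bottom, Center, m2): Agent 1 gets -6, best alternative -8; Agent 2 gets 6, best alternative -5; Agent 3 gets 9, best alternative -4. No profitable deviation — NE.
(Bottom, Right, m1): Agent 1 can switch to Top (-8 → -3). Not NE.
(Bottom, Right, m2): Agent 1 can switch to Top (-9 → -6). Not NE.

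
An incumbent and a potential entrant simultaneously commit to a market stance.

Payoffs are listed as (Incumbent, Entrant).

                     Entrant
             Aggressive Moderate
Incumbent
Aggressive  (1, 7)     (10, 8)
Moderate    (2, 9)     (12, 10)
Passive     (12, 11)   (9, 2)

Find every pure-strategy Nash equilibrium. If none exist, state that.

(Aggressive, Aggressive): Incumbent can switch to Moderate (1 → 2). Not NE.
(Aggressive, Moderate): Incumbent can switch to Moderate (10 → 12). Not NE.
(Moderate, Aggressive): Incumbent can switch to Passive (2 → 12). Not NE.
(Moderate, Moderate): Incumbent gets 12, best alternative 10; Entrant gets 10, best alternative 9. No profitable deviation — NE.
(Passive, Aggressive): Incumbent gets 12, best alternative 2; Entrant gets 11, best alternative 2. No profitable deviation — NE.
(Passive, Moderate): Incumbent can switch to Aggressive (9 → 10). Not NE.

The pure Nash equilibria are (Moderate, Moderate) and (Passive, Aggressive).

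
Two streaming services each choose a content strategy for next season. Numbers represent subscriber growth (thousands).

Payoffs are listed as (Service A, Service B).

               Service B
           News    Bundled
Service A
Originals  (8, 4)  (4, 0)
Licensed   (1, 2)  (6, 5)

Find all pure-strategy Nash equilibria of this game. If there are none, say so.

Service A against News: payoffs 8, 1 → best response Originals.
Service A against Bundled: payoffs 4, 6 → best response Licensed.
Service B against Originals: payoffs 4, 0 → best response News.
Service B against Licensed: payoffs 2, 5 → best response Bundled.
Mutual best responses: (Originals, News); (Licensed, Bundled).

Pure-strategy Nash equilibria: (Originals, News) and (Licensed, Bundled)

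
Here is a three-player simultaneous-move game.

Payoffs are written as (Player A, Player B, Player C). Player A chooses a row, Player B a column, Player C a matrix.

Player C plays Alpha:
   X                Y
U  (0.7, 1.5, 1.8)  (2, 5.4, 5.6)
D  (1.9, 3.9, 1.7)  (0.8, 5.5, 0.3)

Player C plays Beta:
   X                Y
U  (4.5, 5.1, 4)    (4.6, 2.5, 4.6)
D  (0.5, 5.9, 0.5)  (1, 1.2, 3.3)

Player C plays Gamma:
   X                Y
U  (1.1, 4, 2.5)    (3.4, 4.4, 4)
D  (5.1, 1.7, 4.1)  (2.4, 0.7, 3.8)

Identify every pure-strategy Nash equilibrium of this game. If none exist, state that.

(U, X, Beta); (U, Y, Alpha); (D, X, Gamma)

(U, X, Alpha): Player A can switch to D (0.7 → 1.9). Not NE.
(U, X, Beta): Player A gets 4.5, best alternative 0.5; Player B gets 5.1, best alternative 2.5; Player C gets 4, best alternative 2.5. No profitable deviation — NE.
(U, X, Gamma): Player A can switch to D (1.1 → 5.1). Not NE.
(U, Y, Alpha): Player A gets 2, best alternative 0.8; Player B gets 5.4, best alternative 1.5; Player C gets 5.6, best alternative 4.6. No profitable deviation — NE.
(U, Y, Beta): Player B can switch to X (2.5 → 5.1). Not NE.
(U, Y, Gamma): Player C can switch to Alpha (4 → 5.6). Not NE.
(D, X, Alpha): Player B can switch to Y (3.9 → 5.5). Not NE.
(D, X, Beta): Player A can switch to U (0.5 → 4.5). Not NE.
(D, X, Gamma): Player A gets 5.1, best alternative 1.1; Player B gets 1.7, best alternative 0.7; Player C gets 4.1, best alternative 1.7. No profitable deviation — NE.
(D, Y, Alpha): Player A can switch to U (0.8 → 2). Not NE.
(D, Y, Beta): Player A can switch to U (1 → 4.6). Not NE.
(The remaining 1 profile has a profitable deviation by the same check.)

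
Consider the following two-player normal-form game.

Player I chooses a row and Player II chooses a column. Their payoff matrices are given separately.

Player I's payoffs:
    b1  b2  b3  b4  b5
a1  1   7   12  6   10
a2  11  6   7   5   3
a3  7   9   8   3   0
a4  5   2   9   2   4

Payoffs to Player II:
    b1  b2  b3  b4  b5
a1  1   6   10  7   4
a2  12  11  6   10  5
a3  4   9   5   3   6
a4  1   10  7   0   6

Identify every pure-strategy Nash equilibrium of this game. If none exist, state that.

For each strategy profile, look for a profitable unilateral deviation.
(a1, b1): Player I can switch to a2 (1 → 11). Not NE.
(a1, b2): Player I can switch to a3 (7 → 9). Not NE.
(a1, b3): Player I gets 12, best alternative 9; Player II gets 10, best alternative 7. No profitable deviation — NE.
(a1, b4): Player II can switch to b3 (7 → 10). Not NE.
(a1, b5): Player II can switch to b2 (4 → 6). Not NE.
(a2, b1): Player I gets 11, best alternative 7; Player II gets 12, best alternative 11. No profitable deviation — NE.
(a2, b2): Player I can switch to a1 (6 → 7). Not NE.
(a2, b3): Player I can switch to a1 (7 → 12). Not NE.
(a3, b2): Player I gets 9, best alternative 7; Player II gets 9, best alternative 6. No profitable deviation — NE.
(The remaining 11 profiles each have a profitable deviation by the same check.)

The pure Nash equilibria are (a1, b3) and (a2, b1) and (a3, b2).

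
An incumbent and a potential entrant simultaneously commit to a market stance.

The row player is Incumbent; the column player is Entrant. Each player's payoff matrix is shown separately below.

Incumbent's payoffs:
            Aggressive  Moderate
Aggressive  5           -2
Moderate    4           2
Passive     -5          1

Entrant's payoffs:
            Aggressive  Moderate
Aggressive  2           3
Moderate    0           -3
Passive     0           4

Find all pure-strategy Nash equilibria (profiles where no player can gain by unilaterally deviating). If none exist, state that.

Mark each player's best response to every combination of opponents' strategies; a profile where every player is best-responding is a pure Nash equilibrium.
Incumbent against Aggressive: payoffs 5, 4, -5 → best response Aggressive.
Incumbent against Moderate: payoffs -2, 2, 1 → best response Moderate.
Entrant against Aggressive: payoffs 2, 3 → best response Moderate.
Entrant against Moderate: payoffs 0, -3 → best response Aggressive.
Entrant against Passive: payoffs 0, 4 → best response Moderate.
No profile is a mutual best response for all players.

No pure-strategy Nash equilibrium.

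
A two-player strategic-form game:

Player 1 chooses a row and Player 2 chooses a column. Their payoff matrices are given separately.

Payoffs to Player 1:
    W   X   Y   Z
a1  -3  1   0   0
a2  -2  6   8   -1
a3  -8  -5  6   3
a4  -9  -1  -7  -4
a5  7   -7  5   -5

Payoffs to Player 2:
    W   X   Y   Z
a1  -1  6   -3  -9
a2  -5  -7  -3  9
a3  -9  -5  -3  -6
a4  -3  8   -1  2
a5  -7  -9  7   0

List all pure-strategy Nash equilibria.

This game has no pure Nash equilibrium.

(a1, W): Player 1 can switch to a2 (-3 → -2). Not NE.
(a1, X): Player 1 can switch to a2 (1 → 6). Not NE.
(a1, Y): Player 1 can switch to a2 (0 → 8). Not NE.
(a1, Z): Player 1 can switch to a3 (0 → 3). Not NE.
(a2, W): Player 1 can switch to a5 (-2 → 7). Not NE.
(a2, X): Player 2 can switch to W (-7 → -5). Not NE.
(a2, Y): Player 2 can switch to Z (-3 → 9). Not NE.
(a2, Z): Player 1 can switch to a1 (-1 → 0). Not NE.
(a3, W): Player 1 can switch to a1 (-8 → -3). Not NE.
(a3, X): Player 1 can switch to a1 (-5 → 1). Not NE.
(The remaining 10 profiles each have a profitable deviation by the same check.)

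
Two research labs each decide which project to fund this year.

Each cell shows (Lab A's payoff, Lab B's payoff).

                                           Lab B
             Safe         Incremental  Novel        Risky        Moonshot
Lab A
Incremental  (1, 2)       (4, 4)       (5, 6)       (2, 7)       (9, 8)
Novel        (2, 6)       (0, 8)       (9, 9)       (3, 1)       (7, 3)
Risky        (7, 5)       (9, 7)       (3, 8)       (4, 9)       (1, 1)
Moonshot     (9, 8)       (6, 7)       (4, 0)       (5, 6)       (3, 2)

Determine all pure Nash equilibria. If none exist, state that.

The pure Nash equilibria are (Incremental, Moonshot) and (Novel, Novel) and (Moonshot, Safe).

(Incremental, Safe): Lab A can switch to Novel (1 → 2). Not NE.
(Incremental, Incremental): Lab A can switch to Risky (4 → 9). Not NE.
(Incremental, Novel): Lab A can switch to Novel (5 → 9). Not NE.
(Incremental, Risky): Lab A can switch to Novel (2 → 3). Not NE.
(Incremental, Moonshot): Lab A gets 9, best alternative 7; Lab B gets 8, best alternative 7. No profitable deviation — NE.
(Novel, Safe): Lab A can switch to Risky (2 → 7). Not NE.
(Novel, Incremental): Lab A can switch to Incremental (0 → 4). Not NE.
(Novel, Novel): Lab A gets 9, best alternative 5; Lab B gets 9, best alternative 8. No profitable deviation — NE.
(Moonshot, Safe): Lab A gets 9, best alternative 7; Lab B gets 8, best alternative 7. No profitable deviation — NE.
(The remaining 11 profiles each have a profitable deviation by the same check.)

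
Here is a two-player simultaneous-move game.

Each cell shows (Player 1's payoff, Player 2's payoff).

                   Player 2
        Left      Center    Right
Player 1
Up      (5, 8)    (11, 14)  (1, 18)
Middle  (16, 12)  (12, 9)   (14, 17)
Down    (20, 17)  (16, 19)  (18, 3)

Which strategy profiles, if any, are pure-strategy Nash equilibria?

Check each profile: it is a Nash equilibrium iff no player can strictly gain by switching unilaterally.
(Up, Left): Player 1 can switch to Middle (5 → 16). Not NE.
(Up, Center): Player 1 can switch to Middle (11 → 12). Not NE.
(Up, Right): Player 1 can switch to Middle (1 → 14). Not NE.
(Middle, Left): Player 1 can switch to Down (16 → 20). Not NE.
(Middle, Center): Player 1 can switch to Down (12 → 16). Not NE.
(Middle, Right): Player 1 can switch to Down (14 → 18). Not NE.
(Down, Left): Player 2 can switch to Center (17 → 19). Not NE.
(Down, Center): Player 1 gets 16, best alternative 12; Player 2 gets 19, best alternative 17. No profitable deviation — NE.
(Down, Right): Player 2 can switch to Left (3 → 17). Not NE.

The unique pure-strategy Nash equilibrium is (Down, Center).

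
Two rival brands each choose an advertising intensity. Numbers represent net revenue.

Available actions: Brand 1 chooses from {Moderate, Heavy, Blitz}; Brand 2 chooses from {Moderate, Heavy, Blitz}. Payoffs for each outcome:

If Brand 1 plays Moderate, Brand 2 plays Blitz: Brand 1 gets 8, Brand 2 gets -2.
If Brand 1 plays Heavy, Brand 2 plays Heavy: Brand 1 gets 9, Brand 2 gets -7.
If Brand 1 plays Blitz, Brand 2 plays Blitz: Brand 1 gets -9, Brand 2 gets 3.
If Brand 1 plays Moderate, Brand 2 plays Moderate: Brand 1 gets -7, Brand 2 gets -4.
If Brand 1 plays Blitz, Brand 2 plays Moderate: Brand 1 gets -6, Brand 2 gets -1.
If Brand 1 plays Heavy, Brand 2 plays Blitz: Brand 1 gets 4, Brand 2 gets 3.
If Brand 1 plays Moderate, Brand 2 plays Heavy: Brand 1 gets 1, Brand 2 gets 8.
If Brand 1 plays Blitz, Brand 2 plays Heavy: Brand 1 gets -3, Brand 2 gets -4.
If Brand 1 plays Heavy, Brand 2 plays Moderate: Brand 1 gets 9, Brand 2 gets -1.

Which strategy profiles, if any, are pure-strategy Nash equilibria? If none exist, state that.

This game has no pure Nash equilibrium.

(Moderate, Moderate): Brand 1 can switch to Heavy (-7 → 9). Not NE.
(Moderate, Heavy): Brand 1 can switch to Heavy (1 → 9). Not NE.
(Moderate, Blitz): Brand 2 can switch to Heavy (-2 → 8). Not NE.
(Heavy, Moderate): Brand 2 can switch to Blitz (-1 → 3). Not NE.
(Heavy, Heavy): Brand 2 can switch to Moderate (-7 → -1). Not NE.
(Heavy, Blitz): Brand 1 can switch to Moderate (4 → 8). Not NE.
(Blitz, Moderate): Brand 1 can switch to Heavy (-6 → 9). Not NE.
(Blitz, Heavy): Brand 1 can switch to Moderate (-3 → 1). Not NE.
(Blitz, Blitz): Brand 1 can switch to Moderate (-9 → 8). Not NE.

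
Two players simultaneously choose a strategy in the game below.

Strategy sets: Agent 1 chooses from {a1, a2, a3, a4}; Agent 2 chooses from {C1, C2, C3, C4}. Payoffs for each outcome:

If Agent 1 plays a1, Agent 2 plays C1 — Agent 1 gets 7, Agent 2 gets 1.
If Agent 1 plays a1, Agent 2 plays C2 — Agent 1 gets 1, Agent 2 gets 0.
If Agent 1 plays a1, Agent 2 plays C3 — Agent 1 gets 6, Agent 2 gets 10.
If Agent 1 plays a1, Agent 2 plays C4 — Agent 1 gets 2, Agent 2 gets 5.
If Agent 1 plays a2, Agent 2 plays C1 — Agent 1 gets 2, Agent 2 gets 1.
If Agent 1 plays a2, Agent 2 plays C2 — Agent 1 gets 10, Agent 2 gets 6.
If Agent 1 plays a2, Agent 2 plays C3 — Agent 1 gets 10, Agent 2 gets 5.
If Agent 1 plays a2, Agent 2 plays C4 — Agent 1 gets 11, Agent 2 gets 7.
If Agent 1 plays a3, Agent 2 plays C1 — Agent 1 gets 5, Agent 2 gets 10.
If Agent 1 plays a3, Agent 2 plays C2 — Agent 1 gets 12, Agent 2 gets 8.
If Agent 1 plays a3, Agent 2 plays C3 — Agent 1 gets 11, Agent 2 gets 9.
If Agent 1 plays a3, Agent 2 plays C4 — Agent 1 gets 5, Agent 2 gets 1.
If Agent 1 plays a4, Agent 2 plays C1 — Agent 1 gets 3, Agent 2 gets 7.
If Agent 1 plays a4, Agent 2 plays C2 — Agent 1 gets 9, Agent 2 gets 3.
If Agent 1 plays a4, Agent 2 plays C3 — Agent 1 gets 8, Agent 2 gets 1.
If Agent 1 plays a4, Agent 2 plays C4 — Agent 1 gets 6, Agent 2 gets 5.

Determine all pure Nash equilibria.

(a1, C1): Agent 2 can switch to C3 (1 → 10). Not NE.
(a1, C2): Agent 1 can switch to a2 (1 → 10). Not NE.
(a1, C3): Agent 1 can switch to a2 (6 → 10). Not NE.
(a1, C4): Agent 1 can switch to a2 (2 → 11). Not NE.
(a2, C1): Agent 1 can switch to a1 (2 → 7). Not NE.
(a2, C2): Agent 1 can switch to a3 (10 → 12). Not NE.
(a2, C3): Agent 1 can switch to a3 (10 → 11). Not NE.
(a2, C4): Agent 1 gets 11, best alternative 6; Agent 2 gets 7, best alternative 6. No profitable deviation — NE.
(a3, C1): Agent 1 can switch to a1 (5 → 7). Not NE.
(a3, C2): Agent 2 can switch to C1 (8 → 10). Not NE.
(a3, C3): Agent 2 can switch to C1 (9 → 10). Not NE.
(a3, C4): Agent 1 can switch to a2 (5 → 11). Not NE.
(a4, C1): Agent 1 can switch to a1 (3 → 7). Not NE.
(The remaining 3 profiles each have a profitable deviation by the same check.)

(a2, C4)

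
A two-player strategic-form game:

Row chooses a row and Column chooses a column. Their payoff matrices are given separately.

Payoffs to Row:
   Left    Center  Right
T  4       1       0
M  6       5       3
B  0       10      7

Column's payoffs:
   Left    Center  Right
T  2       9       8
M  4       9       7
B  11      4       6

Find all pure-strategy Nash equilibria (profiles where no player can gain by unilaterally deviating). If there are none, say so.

There is no pure-strategy Nash equilibrium.

For each strategy profile, look for a profitable unilateral deviation.
(T, Left): Row can switch to M (4 → 6). Not NE.
(T, Center): Row can switch to M (1 → 5). Not NE.
(T, Right): Row can switch to M (0 → 3). Not NE.
(M, Left): Column can switch to Center (4 → 9). Not NE.
(M, Center): Row can switch to B (5 → 10). Not NE.
(M, Right): Row can switch to B (3 → 7). Not NE.
(B, Left): Row can switch to T (0 → 4). Not NE.
(B, Center): Column can switch to Left (4 → 11). Not NE.
(B, Right): Column can switch to Left (6 → 11). Not NE.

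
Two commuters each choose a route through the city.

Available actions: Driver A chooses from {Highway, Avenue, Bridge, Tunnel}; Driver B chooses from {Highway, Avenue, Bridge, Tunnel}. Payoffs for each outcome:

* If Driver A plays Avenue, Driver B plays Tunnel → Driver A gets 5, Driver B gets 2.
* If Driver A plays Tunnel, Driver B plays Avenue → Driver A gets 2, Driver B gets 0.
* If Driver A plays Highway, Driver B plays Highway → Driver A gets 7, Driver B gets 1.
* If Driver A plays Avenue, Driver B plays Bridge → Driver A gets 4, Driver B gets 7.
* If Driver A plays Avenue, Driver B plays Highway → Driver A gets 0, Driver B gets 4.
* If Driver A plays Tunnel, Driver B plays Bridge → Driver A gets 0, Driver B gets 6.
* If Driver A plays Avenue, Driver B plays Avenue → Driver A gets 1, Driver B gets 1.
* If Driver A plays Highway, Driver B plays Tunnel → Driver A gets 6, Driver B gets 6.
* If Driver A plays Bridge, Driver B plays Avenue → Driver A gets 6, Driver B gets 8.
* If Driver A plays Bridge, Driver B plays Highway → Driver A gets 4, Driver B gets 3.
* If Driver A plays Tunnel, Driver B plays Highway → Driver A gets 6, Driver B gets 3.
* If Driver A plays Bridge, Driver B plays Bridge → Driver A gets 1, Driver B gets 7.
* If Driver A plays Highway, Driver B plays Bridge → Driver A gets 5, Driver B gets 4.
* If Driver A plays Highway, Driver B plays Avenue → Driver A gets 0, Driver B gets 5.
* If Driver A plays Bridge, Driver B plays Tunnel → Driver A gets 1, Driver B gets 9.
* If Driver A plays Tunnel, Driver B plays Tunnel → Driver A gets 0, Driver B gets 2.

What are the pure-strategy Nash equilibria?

Pure NE: (Highway, Tunnel)

Driver A against Highway: payoffs 7, 0, 4, 6 → best response Highway.
Driver A against Avenue: payoffs 0, 1, 6, 2 → best response Bridge.
Driver A against Bridge: payoffs 5, 4, 1, 0 → best response Highway.
Driver A against Tunnel: payoffs 6, 5, 1, 0 → best response Highway.
Driver B against Highway: payoffs 1, 5, 4, 6 → best response Tunnel.
Driver B against Avenue: payoffs 4, 1, 7, 2 → best response Bridge.
Driver B against Bridge: payoffs 3, 8, 7, 9 → best response Tunnel.
Driver B against Tunnel: payoffs 3, 0, 6, 2 → best response Bridge.
Mutual best responses: (Highway, Tunnel).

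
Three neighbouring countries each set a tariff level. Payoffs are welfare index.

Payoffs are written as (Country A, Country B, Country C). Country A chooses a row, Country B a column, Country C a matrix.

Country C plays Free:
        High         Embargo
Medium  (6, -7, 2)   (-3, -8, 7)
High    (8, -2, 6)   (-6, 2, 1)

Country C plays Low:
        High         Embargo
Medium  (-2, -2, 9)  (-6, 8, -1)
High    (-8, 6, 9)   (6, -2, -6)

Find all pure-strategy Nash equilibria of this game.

Country A against (High, Free): payoffs 6, 8 → best response High.
Country A against (High, Low): payoffs -2, -8 → best response Medium.
Country A against (Embargo, Free): payoffs -3, -6 → best response Medium.
Country A against (Embargo, Low): payoffs -6, 6 → best response High.
Country B against (Medium, Free): payoffs -7, -8 → best response High.
Country B against (Medium, Low): payoffs -2, 8 → best response Embargo.
Country B against (High, Free): payoffs -2, 2 → best response Embargo.
Country B against (High, Low): payoffs 6, -2 → best response High.
Country C against (Medium, High): payoffs 2, 9 → best response Low.
Country C against (Medium, Embargo): payoffs 7, -1 → best response Free.
Country C against (High, High): payoffs 6, 9 → best response Low.
Country C against (High, Embargo): payoffs 1, -6 → best response Free.
No profile is a mutual best response for all players.

This game has no pure Nash equilibrium.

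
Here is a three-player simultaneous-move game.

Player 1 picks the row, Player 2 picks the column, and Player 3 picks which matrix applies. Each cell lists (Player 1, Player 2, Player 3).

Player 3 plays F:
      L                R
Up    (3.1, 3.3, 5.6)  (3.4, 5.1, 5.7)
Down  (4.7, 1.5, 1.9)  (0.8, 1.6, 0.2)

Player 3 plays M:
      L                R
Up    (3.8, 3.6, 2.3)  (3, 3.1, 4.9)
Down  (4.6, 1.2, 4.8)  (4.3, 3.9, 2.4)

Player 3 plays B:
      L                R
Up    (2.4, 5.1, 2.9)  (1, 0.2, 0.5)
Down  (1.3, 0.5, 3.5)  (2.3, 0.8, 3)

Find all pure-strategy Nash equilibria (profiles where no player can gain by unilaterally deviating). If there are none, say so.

Pure-strategy Nash equilibria: (Up, R, F), (Down, R, B)

Player 1 against (L, F): payoffs 3.1, 4.7 → best response Down.
Player 1 against (L, M): payoffs 3.8, 4.6 → best response Down.
Player 1 against (L, B): payoffs 2.4, 1.3 → best response Up.
Player 1 against (R, F): payoffs 3.4, 0.8 → best response Up.
Player 1 against (R, M): payoffs 3, 4.3 → best response Down.
Player 1 against (R, B): payoffs 1, 2.3 → best response Down.
Player 2 against (Up, F): payoffs 3.3, 5.1 → best response R.
Player 2 against (Up, M): payoffs 3.6, 3.1 → best response L.
Player 2 against (Up, B): payoffs 5.1, 0.2 → best response L.
Player 2 against (Down, F): payoffs 1.5, 1.6 → best response R.
Player 2 against (Down, M): payoffs 1.2, 3.9 → best response R.
Player 2 against (Down, B): payoffs 0.5, 0.8 → best response R.
Player 3 against (Up, L): payoffs 5.6, 2.3, 2.9 → best response F.
Player 3 against (Up, R): payoffs 5.7, 4.9, 0.5 → best response F.
Player 3 against (Down, L): payoffs 1.9, 4.8, 3.5 → best response M.
Player 3 against (Down, R): payoffs 0.2, 2.4, 3 → best response B.
Mutual best responses: (Up, R, F); (Down, R, B).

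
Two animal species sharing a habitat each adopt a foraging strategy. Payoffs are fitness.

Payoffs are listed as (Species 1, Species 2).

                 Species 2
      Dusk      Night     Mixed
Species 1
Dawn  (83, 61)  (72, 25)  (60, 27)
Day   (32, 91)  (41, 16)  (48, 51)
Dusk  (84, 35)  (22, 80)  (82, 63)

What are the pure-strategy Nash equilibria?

There is no pure-strategy Nash equilibrium.

For each player, find the best response to each opponent profile; mutual best responses are the pure NE.
Species 1 against Dusk: payoffs 83, 32, 84 → best response Dusk.
Species 1 against Night: payoffs 72, 41, 22 → best response Dawn.
Species 1 against Mixed: payoffs 60, 48, 82 → best response Dusk.
Species 2 against Dawn: payoffs 61, 25, 27 → best response Dusk.
Species 2 against Day: payoffs 91, 16, 51 → best response Dusk.
Species 2 against Dusk: payoffs 35, 80, 63 → best response Night.
No profile is a mutual best response for all players.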